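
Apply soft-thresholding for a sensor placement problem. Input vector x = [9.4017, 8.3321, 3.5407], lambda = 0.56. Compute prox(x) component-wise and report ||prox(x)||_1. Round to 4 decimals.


Soft-thresholding with lambda = 0.56:
prox(9.4017) = sign(9.4017)*max(|9.4017| - 0.56, 0) = 8.8417
prox(8.3321) = sign(8.3321)*max(|8.3321| - 0.56, 0) = 7.7721
prox(3.5407) = sign(3.5407)*max(|3.5407| - 0.56, 0) = 2.9807
prox(x) = [8.8417, 7.7721, 2.9807]
||prox(x)||_1 = 8.8417 + 7.7721 + 2.9807 = 19.5945


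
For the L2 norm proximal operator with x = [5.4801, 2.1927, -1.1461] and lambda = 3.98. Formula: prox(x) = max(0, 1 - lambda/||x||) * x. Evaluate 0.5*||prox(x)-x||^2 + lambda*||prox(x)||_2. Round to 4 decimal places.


Step 1: Compute ||x||.
||x|| = 6.0127
Step 2: Compute scaling factor.
scale = max(0, 1 - 3.98/6.0127) = 0.3381
Step 3: prox(x) = [1.8527, 0.7413, -0.3875]
||prox(x)|| = 2.0327
Step 4: Proximal objective.
0.5*||prox-x||^2 = 7.9202
lambda*||prox|| = 8.0901
Total = 16.0105


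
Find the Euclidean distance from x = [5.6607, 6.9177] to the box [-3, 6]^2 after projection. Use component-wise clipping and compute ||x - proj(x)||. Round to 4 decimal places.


Project each component onto [-3, 6].
clip(5.6607) = 5.6607, clip(6.9177) = 6.0
Projection = [5.6607, 6.0]
Squared diffs: [0.0, 0.8422]
Distance = sqrt(0.8422) = 0.9177


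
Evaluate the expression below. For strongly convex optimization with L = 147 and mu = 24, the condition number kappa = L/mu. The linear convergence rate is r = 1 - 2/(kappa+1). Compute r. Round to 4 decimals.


Step 1: Compute the condition number.
kappa = L/mu = 147/24 = 6.125
Step 2: Compute the convergence rate.
r = 1 - 2/(kappa + 1) = 1 - 2*mu/(L + mu) = (L - mu)/(L + mu) = 123/171 = 0.7193


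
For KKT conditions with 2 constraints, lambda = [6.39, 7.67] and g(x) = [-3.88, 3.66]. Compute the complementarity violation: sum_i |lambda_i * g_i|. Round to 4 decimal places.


KKT complementary slackness check:
lambda_1 * g_1 = 6.39 * -3.88 = -24.7932
lambda_2 * g_2 = 7.67 * 3.66 = 28.0722
Total violation = 24.7932 + 28.0722 = 52.8654


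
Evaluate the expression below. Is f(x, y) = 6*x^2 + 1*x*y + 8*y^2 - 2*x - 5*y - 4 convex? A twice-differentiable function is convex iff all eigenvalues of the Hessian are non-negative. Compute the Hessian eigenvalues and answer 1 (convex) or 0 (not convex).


The Hessian of f(x,y) = 6*x^2 + 1*x*y + 8*y^2 - 2*x - 5*y - 4 is:
H = [[12, 1], [1, 16]]
Trace = 12 + 16 = 28
Determinant = 12*16 - (1)^2 = 191
Discriminant = (28)^2 - 4*191 = 20.0
Eigenvalues: lambda_1 = 11.7639, lambda_2 = 16.2361
The function is convex.

1


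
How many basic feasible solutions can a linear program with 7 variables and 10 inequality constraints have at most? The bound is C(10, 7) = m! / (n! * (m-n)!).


Each vertex corresponds to some choice of n active constraints out of m, so the number of vertices is at most C(m, n) = m! / (n!(m-n)!).
m = 10, n = 7
Numerator: 10 * 9 * 8 * 7 * 6 * 5 * 4
Denominator: 7! = 5040
C(10, 7) = 120


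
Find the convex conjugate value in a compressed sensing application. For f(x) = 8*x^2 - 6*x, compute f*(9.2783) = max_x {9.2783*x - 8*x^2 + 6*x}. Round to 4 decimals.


f*(y) = sup_x {y*x - a*x^2 - b*x} = sup_x {(y-b)*x - a*x^2}
FOC: (y - b) - 2a*x = 0 => x* = (y - b)/(2a)
x* = (9.2783 + 6)/(2*8) = 0.9549
f*(9.2783) = (y-b)^2/(4a) = (9.2783 + 6)^2/(4*8)
= 233.4265/32 = 7.2946


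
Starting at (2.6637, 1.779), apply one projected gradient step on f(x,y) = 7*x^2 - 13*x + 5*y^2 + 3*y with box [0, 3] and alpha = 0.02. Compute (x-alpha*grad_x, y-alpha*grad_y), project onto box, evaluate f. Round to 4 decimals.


Step 1: Compute gradient at (2.6637, 1.779).
grad_x = 2*7*2.6637 - 13 = 24.2918
grad_y = 2*5*1.779 + 3 = 20.79
Step 2: Gradient step.
x_raw = 2.6637 - 0.02*24.2918 = 2.1779
y_raw = 1.779 - 0.02*20.79 = 1.3632
Step 3: Project onto [0, 3].
x_proj = clip(2.1779) = 2.1779
y_proj = clip(1.3632) = 1.3632
Step 4: Evaluate f.
f(2.1779, 1.3632) = 18.2706


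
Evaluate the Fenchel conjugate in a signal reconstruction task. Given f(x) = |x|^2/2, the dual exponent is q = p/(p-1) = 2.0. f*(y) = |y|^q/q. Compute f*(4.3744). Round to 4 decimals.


The conjugate exponent q satisfies 1/p + 1/q = 1.
p = 2, so q = 2/(2 - 1) = 2.0
|y|^q = 4.3744^2.0 = 19.1354
f*(4.3744) = 19.1354 / 2.0 = 9.5677


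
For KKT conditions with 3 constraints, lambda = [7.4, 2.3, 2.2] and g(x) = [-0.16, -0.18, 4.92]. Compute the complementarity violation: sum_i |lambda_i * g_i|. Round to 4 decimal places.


KKT complementary slackness check:
lambda_1 * g_1 = 7.4 * -0.16 = -1.184
lambda_2 * g_2 = 2.3 * -0.18 = -0.414
lambda_3 * g_3 = 2.2 * 4.92 = 10.824
Total violation = 1.184 + 0.414 + 10.824 = 12.422


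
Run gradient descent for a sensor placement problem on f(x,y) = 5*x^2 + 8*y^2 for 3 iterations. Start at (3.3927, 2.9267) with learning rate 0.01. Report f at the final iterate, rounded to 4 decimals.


Gradient descent on f(x,y) = 5*x^2 + 8*y^2.
Starting point: (3.3927, 2.9267), alpha = 0.01
Step 1: grad_x = 2*5*3.3927 = 33.927, grad_y = 2*8*2.9267 = 46.8272
  x_1 = 3.3927 - 0.01*33.927 = 3.0534
  y_1 = 2.9267 - 0.01*46.8272 = 2.4584
Step 2: grad_x = 2*5*3.0534 = 30.5343, grad_y = 2*8*2.4584 = 39.3348
  x_2 = 3.0534 - 0.01*30.5343 = 2.7481
  y_2 = 2.4584 - 0.01*39.3348 = 2.0651
Step 3: grad_x = 2*5*2.7481 = 27.4809, grad_y = 2*8*2.0651 = 33.0413
  x_3 = 2.7481 - 0.01*27.4809 = 2.4733
  y_3 = 2.0651 - 0.01*33.0413 = 1.7347
f(2.4733, 1.7347) = 5*2.4733^2 + 8*1.7347^2 = 54.6581


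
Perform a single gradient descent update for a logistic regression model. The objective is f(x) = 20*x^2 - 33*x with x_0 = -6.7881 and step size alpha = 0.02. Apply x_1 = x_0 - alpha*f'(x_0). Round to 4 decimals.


We compute the gradient at x_0 and apply the update.
f'(x) = 40*x - 33
f'(-6.7881) = 40*-6.7881 - 33 = -304.524
x_1 = -6.7881 - 0.02*-304.524 = -0.6976


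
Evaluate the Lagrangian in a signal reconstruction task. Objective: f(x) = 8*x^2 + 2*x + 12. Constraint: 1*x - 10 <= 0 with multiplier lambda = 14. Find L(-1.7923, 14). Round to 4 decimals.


Step 1: Evaluate f(x).
f(-1.7923) = 8*(-1.7923)^2 + 2*(-1.7923) + 12 = 34.1141
Step 2: Evaluate g(x).
g(-1.7923) = 1*-1.7923 - 10 = -11.7923
Step 3: Compute Lagrangian.
L = 34.1141 + 14*-11.7923 = -130.9781


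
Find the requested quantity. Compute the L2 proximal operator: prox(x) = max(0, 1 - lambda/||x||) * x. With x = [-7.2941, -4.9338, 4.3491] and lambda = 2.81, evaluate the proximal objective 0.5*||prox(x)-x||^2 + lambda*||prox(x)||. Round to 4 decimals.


Step 1: Compute ||x||.
||x|| = 9.8215
Step 2: Compute scaling factor.
scale = max(0, 1 - 2.81/9.8215) = 0.7139
Step 3: prox(x) = [-5.2072, -3.5222, 3.1048]
||prox(x)|| = 7.0115
Step 4: Proximal objective.
0.5*||prox-x||^2 = 3.9481
lambda*||prox|| = 19.7023
Total = 23.6502


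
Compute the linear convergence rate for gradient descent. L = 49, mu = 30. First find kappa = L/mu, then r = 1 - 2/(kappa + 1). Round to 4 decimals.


Step 1: Compute the condition number.
kappa = L/mu = 49/30 = 1.6333
Step 2: Compute the convergence rate.
r = 1 - 2/(kappa + 1) = 1 - 2*mu/(L + mu) = (L - mu)/(L + mu) = 19/79 = 0.2405


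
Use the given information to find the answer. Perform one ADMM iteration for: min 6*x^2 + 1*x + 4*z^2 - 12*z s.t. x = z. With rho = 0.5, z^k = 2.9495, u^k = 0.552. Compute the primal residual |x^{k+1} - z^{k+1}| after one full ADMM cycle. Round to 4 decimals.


ADMM iteration with rho = 0.5, z^k = 2.9495, u^k = 0.552
Step 1: x-update.
Minimize 6*x^2 + 1*x + (0.5/2)*(x - 2.9495 + 0.552)^2
FOC: (2*6 + 0.5)*x = -1 + 0.5*(2.9495 - 0.552)
x^{k+1} = 0.0159
Step 2: z-update.
Minimize 4*z^2 - 12*z + (0.5/2)*(0.0159 - z + 0.552)^2
FOC: (2*4 + 0.5)*z = 12 + 0.5*(0.0159 + 0.552)
z^{k+1} = 1.4452
Step 3: u-update.
u^{k+1} = 0.552 + 0.0159 - 1.4452 = -0.8773
Step 4: Primal residual = |0.0159 - 1.4452| = 1.4293


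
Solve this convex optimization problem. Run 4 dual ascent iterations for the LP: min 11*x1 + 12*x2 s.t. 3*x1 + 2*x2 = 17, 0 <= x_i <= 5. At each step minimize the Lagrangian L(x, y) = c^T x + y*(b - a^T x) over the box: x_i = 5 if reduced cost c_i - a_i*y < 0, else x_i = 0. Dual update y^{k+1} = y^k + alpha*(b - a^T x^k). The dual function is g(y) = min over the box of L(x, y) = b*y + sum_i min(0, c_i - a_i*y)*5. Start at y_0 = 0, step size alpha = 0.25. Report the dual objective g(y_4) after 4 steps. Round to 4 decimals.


Dual ascent for LP: min 11*x1 + 12*x2, 3*x1 + 2*x2 = 17, 0 <= x_i <= 5
Step 1: y^k = 0.0, reduced costs: (11.0, 12.0)
  x^k = (0.0, 0.0), subgradient = b - a^T x = 17.0
  y^{k+1} = 0.0 + 0.25*17.0 = 4.25
Step 2: y^k = 4.25, reduced costs: (-1.75, 3.5)
  x^k = (5.0, 0.0), subgradient = b - a^T x = 2.0
  y^{k+1} = 4.25 + 0.25*2.0 = 4.75
Step 3: y^k = 4.75, reduced costs: (-3.25, 2.5)
  x^k = (5.0, 0.0), subgradient = b - a^T x = 2.0
  y^{k+1} = 4.75 + 0.25*2.0 = 5.25
Step 4: y^k = 5.25, reduced costs: (-4.75, 1.5)
  x^k = (5.0, 0.0), subgradient = b - a^T x = 2.0
  y^{k+1} = 5.25 + 0.25*2.0 = 5.75
Dual objective at y_4 = 5.75: reduced costs (-6.25, 0.5), box minimizer x = (5.0, 0.0)
g(y_4) = b*y + (c1 - a1*y)*x1 + (c2 - a2*y)*x2 = 17*5.75 + (-6.25)*5.0 + 0.5*0.0 = 97.75 - 31.25 + 0.0 = 66.5


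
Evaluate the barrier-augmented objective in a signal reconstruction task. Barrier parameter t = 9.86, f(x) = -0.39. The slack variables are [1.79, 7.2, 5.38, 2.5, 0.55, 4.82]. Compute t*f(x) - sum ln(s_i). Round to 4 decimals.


Step 1: Compute log-barrier.
ln values: [0.5822, 1.9741, 1.6827, 0.9163, -0.5978, 1.5728]
phi = -(0.5822 + 1.9741 + 1.6827 + 0.9163 - 0.5978 + 1.5728) = -6.1302
Step 2: Compute augmented objective.
t*f(x) = 9.86*-0.39 = -3.8454
Total = -3.8454 - 6.1302 = -9.9756


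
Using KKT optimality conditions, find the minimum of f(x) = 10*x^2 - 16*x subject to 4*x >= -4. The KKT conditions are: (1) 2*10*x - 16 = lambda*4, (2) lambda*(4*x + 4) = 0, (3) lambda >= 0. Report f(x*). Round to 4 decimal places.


Step 1: Try lambda = 0 (constraint inactive).
Stationarity: 2*10*x - 16 = 0
x* = 16/(2*10) = 0.8
Check constraint: 4*0.8 = 3.2 >= -4 -- satisfied.
Step 2: Compute optimal value.
f(x*) = 10*0.8^2 - 16*0.8 = -6.4


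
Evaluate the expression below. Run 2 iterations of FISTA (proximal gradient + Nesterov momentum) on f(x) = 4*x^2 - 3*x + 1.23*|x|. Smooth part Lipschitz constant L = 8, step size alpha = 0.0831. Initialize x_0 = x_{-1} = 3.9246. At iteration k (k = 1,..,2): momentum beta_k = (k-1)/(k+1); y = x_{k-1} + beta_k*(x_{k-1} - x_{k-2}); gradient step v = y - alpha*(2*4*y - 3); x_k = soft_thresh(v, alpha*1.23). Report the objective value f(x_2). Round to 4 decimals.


FISTA on f(x) = 4*x^2 - 3*x + 1.23*|x|
L = 8, alpha = 0.0831
Iteration 1: beta = 0.0, y = 3.9246 + 0.0*(3.9246 - 3.9246) = 3.9246
  grad(y) = 28.3968, v = y - alpha*grad = 1.5648
  prox(v) = soft_thresh(1.5648, 0.1022) = 1.4626
Iteration 2: beta = 0.3333, y = 1.4626 + 0.3333*(1.4626 - 3.9246) = 0.642
  grad(y) = 2.1356, v = y - alpha*grad = 0.4645
  prox(v) = soft_thresh(0.4645, 0.1022) = 0.3623
f(x_2) = 4*0.3623^2 - 3*0.3623 + 1.23*|0.3623| = -0.1163


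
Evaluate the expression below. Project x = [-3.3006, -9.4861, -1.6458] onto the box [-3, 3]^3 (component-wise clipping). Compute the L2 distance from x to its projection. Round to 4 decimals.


Project each component onto [-3, 3].
clip(-3.3006) = -3.0, clip(-9.4861) = -3.0, clip(-1.6458) = -1.6458
Projection = [-3.0, -3.0, -1.6458]
Squared diffs: [0.0904, 42.0695, 0.0]
Distance = sqrt(42.1599) = 6.4931


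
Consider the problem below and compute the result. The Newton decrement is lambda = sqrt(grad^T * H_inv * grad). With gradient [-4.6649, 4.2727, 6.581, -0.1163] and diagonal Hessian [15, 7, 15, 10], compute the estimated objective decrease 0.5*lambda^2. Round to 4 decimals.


Step 1: H is diagonal, so H^(-1) * g = [-0.311, 0.6104, 0.4387, -0.0116].
Step 2: g^T H^(-1) g = sum_i g_i^2 / H_ii
  = (-4.6649)^2/15 + (4.2727)^2/7 + (6.581)^2/15 + (-0.1163)^2/10
  = 1.4508 + 2.608 + 2.8873 + 0.0014 = 6.9474
Step 3: Objective decrease = 0.5 * g^T H^(-1) g = 3.4737


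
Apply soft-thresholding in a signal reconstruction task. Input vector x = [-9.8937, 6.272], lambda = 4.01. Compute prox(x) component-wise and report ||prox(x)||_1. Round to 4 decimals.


Soft-thresholding with lambda = 4.01:
prox(-9.8937) = sign(-9.8937)*max(|-9.8937| - 4.01, 0) = -5.8837
prox(6.272) = sign(6.272)*max(|6.272| - 4.01, 0) = 2.262
prox(x) = [-5.8837, 2.262]
||prox(x)||_1 = 5.8837 + 2.262 = 8.1457


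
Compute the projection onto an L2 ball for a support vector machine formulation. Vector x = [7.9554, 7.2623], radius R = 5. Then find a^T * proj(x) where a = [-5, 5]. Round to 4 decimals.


Step 1: Compute ||x|| (intermediates to 6 decimals).
||x|| = sqrt(7.9554^2 + 7.2623^2) = 10.771694
Step 2: Project.
Since ||x|| > R, scale = R/||x|| = 5/10.771694 = 0.46418, proj(x) = scale * x
proj(x) = [3.692738, 3.371014]
Step 3: Dot product.
a^T * proj(x) = -5*3.692738 + 5*3.371014 = -1.6086


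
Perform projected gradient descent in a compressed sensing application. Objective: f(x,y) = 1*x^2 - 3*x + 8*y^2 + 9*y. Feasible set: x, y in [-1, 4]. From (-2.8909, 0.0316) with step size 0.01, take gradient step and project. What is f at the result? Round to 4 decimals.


Step 1: Compute gradient at (-2.8909, 0.0316).
grad_x = 2*1*-2.8909 - 3 = -8.7818
grad_y = 2*8*0.0316 + 9 = 9.5056
Step 2: Gradient step.
x_raw = -2.8909 - 0.01*-8.7818 = -2.8031
y_raw = 0.0316 - 0.01*9.5056 = -0.0635
Step 3: Project onto [-1, 4].
x_proj = clip(-2.8031) = -1.0
y_proj = clip(-0.0635) = -0.0635
Step 4: Evaluate f.
f(-1.0, -0.0635) = 3.4611


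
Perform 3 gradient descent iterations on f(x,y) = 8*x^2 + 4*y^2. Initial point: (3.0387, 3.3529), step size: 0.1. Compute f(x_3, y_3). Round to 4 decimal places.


Gradient descent on f(x,y) = 8*x^2 + 4*y^2.
Starting point: (3.0387, 3.3529), alpha = 0.1
Step 1: grad_x = 2*8*3.0387 = 48.6192, grad_y = 2*4*3.3529 = 26.8232
  x_1 = 3.0387 - 0.1*48.6192 = -1.8232
  y_1 = 3.3529 - 0.1*26.8232 = 0.6706
Step 2: grad_x = 2*8*-1.8232 = -29.1715, grad_y = 2*4*0.6706 = 5.3646
  x_2 = -1.8232 - 0.1*-29.1715 = 1.0939
  y_2 = 0.6706 - 0.1*5.3646 = 0.1341
Step 3: grad_x = 2*8*1.0939 = 17.5029, grad_y = 2*4*0.1341 = 1.0729
  x_3 = 1.0939 - 0.1*17.5029 = -0.6564
  y_3 = 0.1341 - 0.1*1.0729 = 0.0268
f(-0.6564, 0.0268) = 8*(-0.6564)^2 + 4*0.0268^2 = 3.4493


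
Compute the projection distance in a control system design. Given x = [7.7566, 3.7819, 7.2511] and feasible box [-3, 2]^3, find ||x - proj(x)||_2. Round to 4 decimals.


Project each component onto [-3, 2].
clip(7.7566) = 2.0, clip(3.7819) = 2.0, clip(7.2511) = 2.0
Projection = [2.0, 2.0, 2.0]
Squared diffs: [33.1384, 3.1752, 27.5741]
Distance = sqrt(63.8877) = 7.993


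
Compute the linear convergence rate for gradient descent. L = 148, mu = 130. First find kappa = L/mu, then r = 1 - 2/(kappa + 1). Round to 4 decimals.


Step 1: Compute the condition number.
kappa = L/mu = 148/130 = 1.1385
Step 2: Compute the convergence rate.
r = 1 - 2/(kappa + 1) = 1 - 2*mu/(L + mu) = (L - mu)/(L + mu) = 18/278 = 0.0647


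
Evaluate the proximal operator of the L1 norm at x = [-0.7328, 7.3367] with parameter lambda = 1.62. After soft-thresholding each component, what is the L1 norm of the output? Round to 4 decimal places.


Soft-thresholding with lambda = 1.62:
prox(-0.7328) = sign(-0.7328)*max(|-0.7328| - 1.62, 0) = 0.0
prox(7.3367) = sign(7.3367)*max(|7.3367| - 1.62, 0) = 5.7167
prox(x) = [0.0, 5.7167]
||prox(x)||_1 = 0.0 + 5.7167 = 5.7167


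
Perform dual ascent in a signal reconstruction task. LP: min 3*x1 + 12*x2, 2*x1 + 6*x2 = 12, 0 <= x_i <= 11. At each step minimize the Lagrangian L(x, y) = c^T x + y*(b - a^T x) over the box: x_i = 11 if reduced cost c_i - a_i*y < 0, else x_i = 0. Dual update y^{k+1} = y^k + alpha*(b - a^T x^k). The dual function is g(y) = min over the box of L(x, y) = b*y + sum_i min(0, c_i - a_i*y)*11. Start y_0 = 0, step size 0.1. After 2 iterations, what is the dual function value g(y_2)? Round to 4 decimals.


Dual ascent for LP: min 3*x1 + 12*x2, 2*x1 + 6*x2 = 12, 0 <= x_i <= 11
Step 1: y^k = 0.0, reduced costs: (3.0, 12.0)
  x^k = (0.0, 0.0), subgradient = b - a^T x = 12.0
  y^{k+1} = 0.0 + 0.1*12.0 = 1.2
Step 2: y^k = 1.2, reduced costs: (0.6, 4.8)
  x^k = (0.0, 0.0), subgradient = b - a^T x = 12.0
  y^{k+1} = 1.2 + 0.1*12.0 = 2.4
Dual objective at y_2 = 2.4: reduced costs (-1.8, -2.4), box minimizer x = (11.0, 11.0)
g(y_2) = b*y + (c1 - a1*y)*x1 + (c2 - a2*y)*x2 = 12*2.4 + (-1.8)*11.0 + (-2.4)*11.0 = 28.8 - 19.8 - 26.4 = -17.4


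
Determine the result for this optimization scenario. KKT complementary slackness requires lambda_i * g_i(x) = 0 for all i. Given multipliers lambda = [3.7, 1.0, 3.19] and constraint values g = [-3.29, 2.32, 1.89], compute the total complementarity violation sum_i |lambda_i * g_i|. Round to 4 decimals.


KKT complementary slackness check:
lambda_1 * g_1 = 3.7 * -3.29 = -12.173
lambda_2 * g_2 = 1.0 * 2.32 = 2.32
lambda_3 * g_3 = 3.19 * 1.89 = 6.0291
Total violation = 12.173 + 2.32 + 6.0291 = 20.5221


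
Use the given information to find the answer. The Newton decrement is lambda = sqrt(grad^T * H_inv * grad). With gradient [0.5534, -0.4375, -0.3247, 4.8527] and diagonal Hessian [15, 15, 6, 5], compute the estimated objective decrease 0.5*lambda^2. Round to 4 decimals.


Step 1: H is diagonal, so H^(-1) * g = [0.0369, -0.0292, -0.0541, 0.9705].
Step 2: g^T H^(-1) g = sum_i g_i^2 / H_ii
  = (0.5534)^2/15 + (-0.4375)^2/15 + (-0.3247)^2/6 + (4.8527)^2/5
  = 0.0204 + 0.0128 + 0.0176 + 4.7097 = 4.7605
Step 3: Objective decrease = 0.5 * g^T H^(-1) g = 2.3802


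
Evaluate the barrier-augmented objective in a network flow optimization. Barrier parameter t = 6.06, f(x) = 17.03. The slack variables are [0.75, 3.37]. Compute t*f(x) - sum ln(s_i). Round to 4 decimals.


Step 1: Compute log-barrier.
ln values: [-0.2877, 1.2149]
phi = -(-0.2877 + 1.2149) = -0.9272
Step 2: Compute augmented objective.
t*f(x) = 6.06*17.03 = 103.2018
Total = 103.2018 - 0.9272 = 102.2746


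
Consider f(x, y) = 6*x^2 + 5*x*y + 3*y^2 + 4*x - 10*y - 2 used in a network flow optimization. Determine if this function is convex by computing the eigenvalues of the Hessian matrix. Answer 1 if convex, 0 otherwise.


The Hessian of f(x,y) = 6*x^2 + 5*x*y + 3*y^2 + 4*x - 10*y - 2 is:
H = [[12, 5], [5, 6]]
Trace = 12 + 6 = 18
Determinant = 12*6 - (5)^2 = 47
Discriminant = (18)^2 - 4*47 = 136.0
Eigenvalues: lambda_1 = 3.169, lambda_2 = 14.831
The function is convex.

1


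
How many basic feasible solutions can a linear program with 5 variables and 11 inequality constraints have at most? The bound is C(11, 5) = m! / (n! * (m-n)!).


Each vertex corresponds to some choice of n active constraints out of m, so the number of vertices is at most C(m, n) = m! / (n!(m-n)!).
m = 11, n = 5
Numerator: 11 * 10 * 9 * 8 * 7
Denominator: 5! = 120
C(11, 5) = 462


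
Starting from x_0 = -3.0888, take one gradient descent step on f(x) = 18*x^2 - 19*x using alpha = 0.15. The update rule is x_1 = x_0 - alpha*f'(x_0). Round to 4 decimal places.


We compute the gradient at x_0 and apply the update.
f'(x) = 36*x - 19
f'(-3.0888) = 36*-3.0888 - 19 = -130.1968
x_1 = -3.0888 - 0.15*-130.1968 = 16.4407


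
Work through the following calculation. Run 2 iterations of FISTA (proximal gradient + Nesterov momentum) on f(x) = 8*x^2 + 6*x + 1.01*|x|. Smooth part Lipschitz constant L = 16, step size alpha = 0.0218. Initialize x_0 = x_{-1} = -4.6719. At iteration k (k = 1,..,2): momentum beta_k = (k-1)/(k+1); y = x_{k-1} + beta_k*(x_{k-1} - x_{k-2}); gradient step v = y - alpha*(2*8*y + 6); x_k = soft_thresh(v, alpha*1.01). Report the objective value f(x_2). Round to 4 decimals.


FISTA on f(x) = 8*x^2 + 6*x + 1.01*|x|
L = 16, alpha = 0.0218
Iteration 1: beta = 0.0, y = -4.6719 + 0.0*(-4.6719 + 4.6719) = -4.6719
  grad(y) = -68.7504, v = y - alpha*grad = -3.1731
  prox(v) = soft_thresh(-3.1731, 0.022) = -3.1511
Iteration 2: beta = 0.3333, y = -3.1511 + 0.3333*(-3.1511 + 4.6719) = -2.6442
  grad(y) = -36.3072, v = y - alpha*grad = -1.8527
  prox(v) = soft_thresh(-1.8527, 0.022) = -1.8307
f(x_2) = 8*(-1.8307)^2 + 6*(-1.8307) + 1.01*|-1.8307| = 17.6761


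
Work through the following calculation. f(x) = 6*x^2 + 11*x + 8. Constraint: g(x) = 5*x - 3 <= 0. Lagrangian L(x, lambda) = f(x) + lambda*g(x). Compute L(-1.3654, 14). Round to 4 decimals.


Step 1: Evaluate f(x).
f(-1.3654) = 6*(-1.3654)^2 + 11*(-1.3654) + 8 = 4.1665
Step 2: Evaluate g(x).
g(-1.3654) = 5*-1.3654 - 3 = -9.827
Step 3: Compute Lagrangian.
L = 4.1665 + 14*-9.827 = -133.4115


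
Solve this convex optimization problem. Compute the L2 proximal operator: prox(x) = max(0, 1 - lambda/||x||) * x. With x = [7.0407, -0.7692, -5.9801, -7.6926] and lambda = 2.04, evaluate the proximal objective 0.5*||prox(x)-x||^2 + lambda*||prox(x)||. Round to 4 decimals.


Step 1: Compute ||x||.
||x|| = 12.0458
Step 2: Compute scaling factor.
scale = max(0, 1 - 2.04/12.0458) = 0.8306
Step 3: prox(x) = [5.8483, -0.6389, -4.9673, -6.3898]
||prox(x)|| = 10.0058
Step 4: Proximal objective.
0.5*||prox-x||^2 = 2.0808
lambda*||prox|| = 20.4118
Total = 22.4926


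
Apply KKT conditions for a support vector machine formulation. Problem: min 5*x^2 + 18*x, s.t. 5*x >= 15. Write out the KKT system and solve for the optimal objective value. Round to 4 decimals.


Step 1: Try lambda = 0 (constraint inactive).
x_unc = -18/(2*5) = -1.8
Check: 5*-1.8 = -9.0 < 15 -- violated!
Step 2: Constraint must be active: 5*x = 15
x* = 15/5 = 3.0
lambda = (2*5*3.0 + 18)/5 = 9.6
Step 3: Compute optimal value.
f(x*) = 5*3.0^2 + 18*3.0 = 99.0


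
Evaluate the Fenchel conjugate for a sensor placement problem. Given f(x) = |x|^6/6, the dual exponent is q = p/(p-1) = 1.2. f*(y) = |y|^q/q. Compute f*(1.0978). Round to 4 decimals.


The conjugate exponent q satisfies 1/p + 1/q = 1.
p = 6, so q = 6/(6 - 1) = 1.2
|y|^q = 1.0978^1.2 = 1.1185
f*(1.0978) = 1.1185 / 1.2 = 0.9321


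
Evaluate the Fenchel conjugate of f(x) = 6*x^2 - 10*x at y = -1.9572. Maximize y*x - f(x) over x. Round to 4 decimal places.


f*(y) = sup_x {y*x - a*x^2 - b*x} = sup_x {(y-b)*x - a*x^2}
FOC: (y - b) - 2a*x = 0 => x* = (y - b)/(2a)
x* = (-1.9572 + 10)/(2*6) = 0.6702
f*(-1.9572) = (y-b)^2/(4a) = (-1.9572 + 10)^2/(4*6)
= 64.6866/24 = 2.6953


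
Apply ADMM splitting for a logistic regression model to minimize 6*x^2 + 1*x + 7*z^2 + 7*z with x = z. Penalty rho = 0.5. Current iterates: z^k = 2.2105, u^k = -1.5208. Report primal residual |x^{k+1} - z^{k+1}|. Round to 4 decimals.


ADMM iteration with rho = 0.5, z^k = 2.2105, u^k = -1.5208
Step 1: x-update.
Minimize 6*x^2 + 1*x + (0.5/2)*(x - 2.2105 - 1.5208)^2
FOC: (2*6 + 0.5)*x = -1 + 0.5*(2.2105 + 1.5208)
x^{k+1} = 0.0693
Step 2: z-update.
Minimize 7*z^2 + 7*z + (0.5/2)*(0.0693 - z - 1.5208)^2
FOC: (2*7 + 0.5)*z = -7 + 0.5*(0.0693 - 1.5208)
z^{k+1} = -0.5328
Step 3: u-update.
u^{k+1} = -1.5208 + 0.0693 + 0.5328 = -0.9187
Step 4: Primal residual = |0.0693 + 0.5328| = 0.6021


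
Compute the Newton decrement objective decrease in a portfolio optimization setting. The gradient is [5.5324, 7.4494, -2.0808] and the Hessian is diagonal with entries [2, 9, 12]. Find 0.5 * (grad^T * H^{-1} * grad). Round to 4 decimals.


Step 1: H is diagonal, so H^(-1) * g = [2.7662, 0.8277, -0.1734].
Step 2: g^T H^(-1) g = sum_i g_i^2 / H_ii
  = (5.5324)^2/2 + (7.4494)^2/9 + (-2.0808)^2/12
  = 15.3037 + 6.166 + 0.3608 = 21.8305
Step 3: Objective decrease = 0.5 * g^T H^(-1) g = 10.9152


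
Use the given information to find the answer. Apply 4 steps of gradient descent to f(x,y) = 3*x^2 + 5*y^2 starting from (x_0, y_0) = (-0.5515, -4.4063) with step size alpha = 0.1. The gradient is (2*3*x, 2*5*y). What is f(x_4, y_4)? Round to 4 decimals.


Gradient descent on f(x,y) = 3*x^2 + 5*y^2.
Starting point: (-0.5515, -4.4063), alpha = 0.1
Step 1: grad_x = 2*3*-0.5515 = -3.309, grad_y = 2*5*-4.4063 = -44.063
  x_1 = -0.5515 - 0.1*-3.309 = -0.2206
  y_1 = -4.4063 - 0.1*-44.063 = 0.0
Step 2: grad_x = 2*3*-0.2206 = -1.3236, grad_y = 2*5*0.0 = 0.0
  x_2 = -0.2206 - 0.1*-1.3236 = -0.0882
  y_2 = 0.0 - 0.1*0.0 = 0.0
Step 3: grad_x = 2*3*-0.0882 = -0.5294, grad_y = 2*5*0.0 = 0.0
  x_3 = -0.0882 - 0.1*-0.5294 = -0.0353
  y_3 = 0.0 - 0.1*0.0 = 0.0
Step 4: grad_x = 2*3*-0.0353 = -0.2118, grad_y = 2*5*0.0 = 0.0
  x_4 = -0.0353 - 0.1*-0.2118 = -0.0141
  y_4 = 0.0 - 0.1*0.0 = 0.0
f(-0.0141, 0.0) = 3*(-0.0141)^2 + 5*0.0^2 = 0.0006


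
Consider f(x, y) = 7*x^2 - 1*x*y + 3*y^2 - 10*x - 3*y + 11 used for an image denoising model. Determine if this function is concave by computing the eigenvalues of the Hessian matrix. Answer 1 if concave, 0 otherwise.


The Hessian of f(x,y) = 7*x^2 - 1*x*y + 3*y^2 - 10*x - 3*y + 11 is:
H = [[14, -1], [-1, 6]]
Trace = 14 + 6 = 20
Determinant = 14*6 - (-1)^2 = 83
Discriminant = (20)^2 - 4*83 = 68.0
Eigenvalues: lambda_1 = 5.8769, lambda_2 = 14.1231
The function is not concave.

0


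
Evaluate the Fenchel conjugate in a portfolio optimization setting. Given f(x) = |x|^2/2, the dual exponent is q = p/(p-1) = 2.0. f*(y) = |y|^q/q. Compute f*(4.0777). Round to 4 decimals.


The conjugate exponent q satisfies 1/p + 1/q = 1.
p = 2, so q = 2/(2 - 1) = 2.0
|y|^q = 4.0777^2.0 = 16.6276
f*(4.0777) = 16.6276 / 2.0 = 8.3138


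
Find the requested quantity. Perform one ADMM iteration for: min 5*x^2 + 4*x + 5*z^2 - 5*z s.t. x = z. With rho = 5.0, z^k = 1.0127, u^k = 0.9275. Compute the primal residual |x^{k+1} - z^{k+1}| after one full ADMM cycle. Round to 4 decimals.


ADMM iteration with rho = 5.0, z^k = 1.0127, u^k = 0.9275
Step 1: x-update.
Minimize 5*x^2 + 4*x + (5.0/2)*(x - 1.0127 + 0.9275)^2
FOC: (2*5 + 5.0)*x = -4 + 5.0*(1.0127 - 0.9275)
x^{k+1} = -0.2383
Step 2: z-update.
Minimize 5*z^2 - 5*z + (5.0/2)*(-0.2383 - z + 0.9275)^2
FOC: (2*5 + 5.0)*z = 5 + 5.0*(-0.2383 + 0.9275)
z^{k+1} = 0.5631
Step 3: u-update.
u^{k+1} = 0.9275 - 0.2383 - 0.5631 = 0.1262
Step 4: Primal residual = |-0.2383 - 0.5631| = 0.8013


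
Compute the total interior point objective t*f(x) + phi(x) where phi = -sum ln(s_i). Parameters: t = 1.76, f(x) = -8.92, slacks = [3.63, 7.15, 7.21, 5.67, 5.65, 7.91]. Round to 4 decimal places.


Step 1: Compute log-barrier.
ln values: [1.2892, 1.9671, 1.9755, 1.7352, 1.7317, 2.0681]
phi = -(1.2892 + 1.9671 + 1.9755 + 1.7352 + 1.7317 + 2.0681) = -10.7668
Step 2: Compute augmented objective.
t*f(x) = 1.76*-8.92 = -15.6992
Total = -15.6992 - 10.7668 = -26.466


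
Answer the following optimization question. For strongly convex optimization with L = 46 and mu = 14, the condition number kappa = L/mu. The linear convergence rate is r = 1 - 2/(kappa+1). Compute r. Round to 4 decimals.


Step 1: Compute the condition number.
kappa = L/mu = 46/14 = 3.2857
Step 2: Compute the convergence rate.
r = 1 - 2/(kappa + 1) = 1 - 2*mu/(L + mu) = (L - mu)/(L + mu) = 32/60 = 0.5333


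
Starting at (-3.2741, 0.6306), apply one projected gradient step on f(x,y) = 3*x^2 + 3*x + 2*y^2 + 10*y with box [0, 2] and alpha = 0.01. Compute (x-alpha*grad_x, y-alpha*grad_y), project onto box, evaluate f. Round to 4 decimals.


Step 1: Compute gradient at (-3.2741, 0.6306).
grad_x = 2*3*-3.2741 + 3 = -16.6446
grad_y = 2*2*0.6306 + 10 = 12.5224
Step 2: Gradient step.
x_raw = -3.2741 - 0.01*-16.6446 = -3.1077
y_raw = 0.6306 - 0.01*12.5224 = 0.5054
Step 3: Project onto [0, 2].
x_proj = clip(-3.1077) = 0.0
y_proj = clip(0.5054) = 0.5054
Step 4: Evaluate f.
f(0.0, 0.5054) = 5.5646


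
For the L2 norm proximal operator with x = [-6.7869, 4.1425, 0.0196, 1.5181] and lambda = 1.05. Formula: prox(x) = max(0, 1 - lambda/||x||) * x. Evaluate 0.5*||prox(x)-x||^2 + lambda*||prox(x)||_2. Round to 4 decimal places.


Step 1: Compute ||x||.
||x|| = 8.0949
Step 2: Compute scaling factor.
scale = max(0, 1 - 1.05/8.0949) = 0.8703
Step 3: prox(x) = [-5.9066, 3.6052, 0.0171, 1.3212]
||prox(x)|| = 7.0449
Step 4: Proximal objective.
0.5*||prox-x||^2 = 0.5513
lambda*||prox|| = 7.3971
Total = 7.9484


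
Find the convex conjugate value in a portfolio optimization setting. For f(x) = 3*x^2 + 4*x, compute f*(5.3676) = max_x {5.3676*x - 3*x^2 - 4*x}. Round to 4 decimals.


f*(y) = sup_x {y*x - a*x^2 - b*x} = sup_x {(y-b)*x - a*x^2}
FOC: (y - b) - 2a*x = 0 => x* = (y - b)/(2a)
x* = (5.3676 - 4)/(2*3) = 0.2279
f*(5.3676) = (y-b)^2/(4a) = (5.3676 - 4)^2/(4*3)
= 1.8703/12 = 0.1559


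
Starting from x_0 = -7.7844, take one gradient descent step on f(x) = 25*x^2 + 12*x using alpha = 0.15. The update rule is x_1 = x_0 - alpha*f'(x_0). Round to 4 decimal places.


We compute the gradient at x_0 and apply the update.
f'(x) = 50*x + 12
f'(-7.7844) = 50*-7.7844 + 12 = -377.22
x_1 = -7.7844 - 0.15*-377.22 = 48.7986


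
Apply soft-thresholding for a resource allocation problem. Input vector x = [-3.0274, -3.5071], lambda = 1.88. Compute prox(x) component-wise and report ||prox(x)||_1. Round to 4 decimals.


Soft-thresholding with lambda = 1.88:
prox(-3.0274) = sign(-3.0274)*max(|-3.0274| - 1.88, 0) = -1.1474
prox(-3.5071) = sign(-3.5071)*max(|-3.5071| - 1.88, 0) = -1.6271
prox(x) = [-1.1474, -1.6271]
||prox(x)||_1 = 1.1474 + 1.6271 = 2.7745


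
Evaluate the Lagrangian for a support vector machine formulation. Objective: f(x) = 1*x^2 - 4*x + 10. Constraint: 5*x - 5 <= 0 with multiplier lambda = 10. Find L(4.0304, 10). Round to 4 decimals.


Step 1: Evaluate f(x).
f(4.0304) = 1*4.0304^2 - 4*4.0304 + 10 = 10.1225
Step 2: Evaluate g(x).
g(4.0304) = 5*4.0304 - 5 = 15.152
Step 3: Compute Lagrangian.
L = 10.1225 + 10*15.152 = 161.6425


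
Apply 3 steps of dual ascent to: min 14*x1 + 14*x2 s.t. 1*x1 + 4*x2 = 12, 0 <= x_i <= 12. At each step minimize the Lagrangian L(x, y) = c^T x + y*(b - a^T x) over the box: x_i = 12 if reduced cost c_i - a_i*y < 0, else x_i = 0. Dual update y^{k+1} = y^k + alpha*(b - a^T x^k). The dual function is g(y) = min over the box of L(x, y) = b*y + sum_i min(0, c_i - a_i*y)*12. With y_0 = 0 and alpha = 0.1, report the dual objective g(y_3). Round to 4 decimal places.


Dual ascent for LP: min 14*x1 + 14*x2, 1*x1 + 4*x2 = 12, 0 <= x_i <= 12
Step 1: y^k = 0.0, reduced costs: (14.0, 14.0)
  x^k = (0.0, 0.0), subgradient = b - a^T x = 12.0
  y^{k+1} = 0.0 + 0.1*12.0 = 1.2
Step 2: y^k = 1.2, reduced costs: (12.8, 9.2)
  x^k = (0.0, 0.0), subgradient = b - a^T x = 12.0
  y^{k+1} = 1.2 + 0.1*12.0 = 2.4
Step 3: y^k = 2.4, reduced costs: (11.6, 4.4)
  x^k = (0.0, 0.0), subgradient = b - a^T x = 12.0
  y^{k+1} = 2.4 + 0.1*12.0 = 3.6
Dual objective at y_3 = 3.6: reduced costs (10.4, -0.4), box minimizer x = (0.0, 12.0)
g(y_3) = b*y + (c1 - a1*y)*x1 + (c2 - a2*y)*x2 = 12*3.6 + 10.4*0.0 + (-0.4)*12.0 = 43.2 + 0.0 - 4.8 = 38.4


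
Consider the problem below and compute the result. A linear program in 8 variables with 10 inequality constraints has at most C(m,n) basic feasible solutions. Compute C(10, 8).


Each vertex corresponds to some choice of n active constraints out of m, so the number of vertices is at most C(m, n) = m! / (n!(m-n)!).
m = 10, n = 8
Numerator: 10 * 9 * 8 * 7 * 6 * 5 * 4 * 3
Denominator: 8! = 40320
C(10, 8) = 45


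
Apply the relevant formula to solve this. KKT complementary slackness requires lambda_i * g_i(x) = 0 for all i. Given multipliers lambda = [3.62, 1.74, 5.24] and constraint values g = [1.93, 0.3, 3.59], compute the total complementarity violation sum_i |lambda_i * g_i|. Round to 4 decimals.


KKT complementary slackness check:
lambda_1 * g_1 = 3.62 * 1.93 = 6.9866
lambda_2 * g_2 = 1.74 * 0.3 = 0.522
lambda_3 * g_3 = 5.24 * 3.59 = 18.8116
Total violation = 6.9866 + 0.522 + 18.8116 = 26.3202


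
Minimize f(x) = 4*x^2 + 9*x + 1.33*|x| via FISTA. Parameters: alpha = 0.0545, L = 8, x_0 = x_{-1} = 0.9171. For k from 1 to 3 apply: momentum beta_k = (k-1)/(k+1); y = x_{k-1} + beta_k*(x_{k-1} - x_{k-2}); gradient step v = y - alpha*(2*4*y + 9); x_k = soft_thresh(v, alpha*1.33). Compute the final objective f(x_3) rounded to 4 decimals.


FISTA on f(x) = 4*x^2 + 9*x + 1.33*|x|
L = 8, alpha = 0.0545
Iteration 1: beta = 0.0, y = 0.9171 + 0.0*(0.9171 - 0.9171) = 0.9171
  grad(y) = 16.3368, v = y - alpha*grad = 0.0267
  prox(v) = soft_thresh(0.0267, 0.0725) = 0.0
Iteration 2: beta = 0.3333, y = 0.0 + 0.3333*(0.0 - 0.9171) = -0.3057
  grad(y) = 6.5544, v = y - alpha*grad = -0.6629
  prox(v) = soft_thresh(-0.6629, 0.0725) = -0.5904
Iteration 3: beta = 0.5, y = -0.5904 + 0.5*(-0.5904 - 0.0) = -0.8856
  grad(y) = 1.9148, v = y - alpha*grad = -0.99
  prox(v) = soft_thresh(-0.99, 0.0725) = -0.9175
f(x_3) = 4*(-0.9175)^2 + 9*(-0.9175) + 1.33*|-0.9175| = -3.67


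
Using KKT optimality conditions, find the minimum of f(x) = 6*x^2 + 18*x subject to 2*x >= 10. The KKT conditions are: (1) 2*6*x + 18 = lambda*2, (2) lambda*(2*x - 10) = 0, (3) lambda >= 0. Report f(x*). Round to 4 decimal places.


Step 1: Try lambda = 0 (constraint inactive).
x_unc = -18/(2*6) = -1.5
Check: 2*-1.5 = -3.0 < 10 -- violated!
Step 2: Constraint must be active: 2*x = 10
x* = 10/2 = 5.0
lambda = (2*6*5.0 + 18)/2 = 39.0
Step 3: Compute optimal value.
f(x*) = 6*5.0^2 + 18*5.0 = 240.0


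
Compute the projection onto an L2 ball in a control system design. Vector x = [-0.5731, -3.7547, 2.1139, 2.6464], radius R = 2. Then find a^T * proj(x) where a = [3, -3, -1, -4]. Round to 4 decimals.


Step 1: Compute ||x|| (intermediates to 6 decimals).
||x|| = sqrt((-0.5731)^2 + (-3.7547)^2 + 2.1139^2 + 2.6464^2) = 5.08903
Step 2: Project.
Since ||x|| > R, scale = R/||x|| = 2/5.08903 = 0.393002, proj(x) = scale * x
proj(x) = [-0.225229, -1.475605, 0.830767, 1.04004]
Step 3: Dot product.
a^T * proj(x) = 3*(-0.225229) - 3*(-1.475605) - 1*0.830767 - 4*1.04004 = -1.2398


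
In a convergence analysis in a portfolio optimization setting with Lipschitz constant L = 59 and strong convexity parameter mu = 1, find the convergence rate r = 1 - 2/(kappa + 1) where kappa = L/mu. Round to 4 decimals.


Step 1: Compute the condition number.
kappa = L/mu = 59/1 = 59.0
Step 2: Compute the convergence rate.
r = 1 - 2/(kappa + 1) = 1 - 2*mu/(L + mu) = (L - mu)/(L + mu) = 58/60 = 0.9667


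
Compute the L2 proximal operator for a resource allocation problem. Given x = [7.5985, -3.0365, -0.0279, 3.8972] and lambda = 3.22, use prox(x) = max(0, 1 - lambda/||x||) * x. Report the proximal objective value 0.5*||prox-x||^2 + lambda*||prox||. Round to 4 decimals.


Step 1: Compute ||x||.
||x|| = 9.0635
Step 2: Compute scaling factor.
scale = max(0, 1 - 3.22/9.0635) = 0.6447
Step 3: prox(x) = [4.899, -1.9577, -0.018, 2.5126]
||prox(x)|| = 5.8435
Step 4: Proximal objective.
0.5*||prox-x||^2 = 5.1842
lambda*||prox|| = 18.8161
Total = 24.0002


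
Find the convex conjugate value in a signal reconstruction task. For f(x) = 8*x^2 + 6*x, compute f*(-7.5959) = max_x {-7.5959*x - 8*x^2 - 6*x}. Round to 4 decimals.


f*(y) = sup_x {y*x - a*x^2 - b*x} = sup_x {(y-b)*x - a*x^2}
FOC: (y - b) - 2a*x = 0 => x* = (y - b)/(2a)
x* = (-7.5959 - 6)/(2*8) = -0.8497
f*(-7.5959) = (y-b)^2/(4a) = (-7.5959 - 6)^2/(4*8)
= 184.8485/32 = 5.7765


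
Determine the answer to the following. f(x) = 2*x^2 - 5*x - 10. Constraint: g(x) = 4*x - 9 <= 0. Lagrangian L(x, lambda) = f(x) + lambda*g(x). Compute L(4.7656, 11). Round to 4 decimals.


Step 1: Evaluate f(x).
f(4.7656) = 2*4.7656^2 - 5*4.7656 - 10 = 11.5939
Step 2: Evaluate g(x).
g(4.7656) = 4*4.7656 - 9 = 10.0624
Step 3: Compute Lagrangian.
L = 11.5939 + 11*10.0624 = 122.2803


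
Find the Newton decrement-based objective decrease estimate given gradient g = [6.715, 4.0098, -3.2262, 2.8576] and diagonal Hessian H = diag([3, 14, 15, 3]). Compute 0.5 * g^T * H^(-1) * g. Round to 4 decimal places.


Step 1: H is diagonal, so H^(-1) * g = [2.2383, 0.2864, -0.2151, 0.9525].
Step 2: g^T H^(-1) g = sum_i g_i^2 / H_ii
  = (6.715)^2/3 + (4.0098)^2/14 + (-3.2262)^2/15 + (2.8576)^2/3
  = 15.0304 + 1.1485 + 0.6939 + 2.722 = 19.5947
Step 3: Objective decrease = 0.5 * g^T H^(-1) g = 9.7974


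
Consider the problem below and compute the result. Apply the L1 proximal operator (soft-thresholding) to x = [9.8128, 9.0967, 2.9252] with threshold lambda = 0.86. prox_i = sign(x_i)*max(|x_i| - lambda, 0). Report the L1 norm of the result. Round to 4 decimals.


Soft-thresholding with lambda = 0.86:
prox(9.8128) = sign(9.8128)*max(|9.8128| - 0.86, 0) = 8.9528
prox(9.0967) = sign(9.0967)*max(|9.0967| - 0.86, 0) = 8.2367
prox(2.9252) = sign(2.9252)*max(|2.9252| - 0.86, 0) = 2.0652
prox(x) = [8.9528, 8.2367, 2.0652]
||prox(x)||_1 = 8.9528 + 8.2367 + 2.0652 = 19.2547


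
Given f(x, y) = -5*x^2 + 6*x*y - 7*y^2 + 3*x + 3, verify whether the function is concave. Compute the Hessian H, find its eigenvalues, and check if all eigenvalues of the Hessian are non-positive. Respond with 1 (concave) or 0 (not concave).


The Hessian of f(x,y) = -5*x^2 + 6*x*y - 7*y^2 + 3*x + 3 is:
H = [[-10, 6], [6, -14]]
Trace = -10 - 14 = -24
Determinant = -10*-14 - (6)^2 = 104
Discriminant = (-24)^2 - 4*104 = 160.0
Eigenvalues: lambda_1 = -18.3246, lambda_2 = -5.6754
The function is concave.

1


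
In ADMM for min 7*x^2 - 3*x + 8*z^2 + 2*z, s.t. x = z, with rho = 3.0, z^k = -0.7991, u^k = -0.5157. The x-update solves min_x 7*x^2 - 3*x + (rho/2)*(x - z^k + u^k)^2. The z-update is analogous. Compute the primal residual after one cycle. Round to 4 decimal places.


ADMM iteration with rho = 3.0, z^k = -0.7991, u^k = -0.5157
Step 1: x-update.
Minimize 7*x^2 - 3*x + (3.0/2)*(x + 0.7991 - 0.5157)^2
FOC: (2*7 + 3.0)*x = 3 + 3.0*(-0.7991 + 0.5157)
x^{k+1} = 0.1265
Step 2: z-update.
Minimize 8*z^2 + 2*z + (3.0/2)*(0.1265 - z - 0.5157)^2
FOC: (2*8 + 3.0)*z = -2 + 3.0*(0.1265 - 0.5157)
z^{k+1} = -0.1667
Step 3: u-update.
u^{k+1} = -0.5157 + 0.1265 + 0.1667 = -0.2225
Step 4: Primal residual = |0.1265 + 0.1667| = 0.2932


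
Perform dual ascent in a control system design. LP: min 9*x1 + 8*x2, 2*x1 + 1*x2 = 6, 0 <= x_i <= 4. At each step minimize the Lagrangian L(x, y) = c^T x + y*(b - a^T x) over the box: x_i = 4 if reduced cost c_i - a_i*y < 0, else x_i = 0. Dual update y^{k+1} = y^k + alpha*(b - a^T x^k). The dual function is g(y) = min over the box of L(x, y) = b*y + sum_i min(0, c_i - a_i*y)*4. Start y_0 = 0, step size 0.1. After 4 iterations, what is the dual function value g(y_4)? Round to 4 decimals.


Dual ascent for LP: min 9*x1 + 8*x2, 2*x1 + 1*x2 = 6, 0 <= x_i <= 4
Step 1: y^k = 0.0, reduced costs: (9.0, 8.0)
  x^k = (0.0, 0.0), subgradient = b - a^T x = 6.0
  y^{k+1} = 0.0 + 0.1*6.0 = 0.6
Step 2: y^k = 0.6, reduced costs: (7.8, 7.4)
  x^k = (0.0, 0.0), subgradient = b - a^T x = 6.0
  y^{k+1} = 0.6 + 0.1*6.0 = 1.2
Step 3: y^k = 1.2, reduced costs: (6.6, 6.8)
  x^k = (0.0, 0.0), subgradient = b - a^T x = 6.0
  y^{k+1} = 1.2 + 0.1*6.0 = 1.8
Step 4: y^k = 1.8, reduced costs: (5.4, 6.2)
  x^k = (0.0, 0.0), subgradient = b - a^T x = 6.0
  y^{k+1} = 1.8 + 0.1*6.0 = 2.4
Dual objective at y_4 = 2.4: reduced costs (4.2, 5.6), box minimizer x = (0.0, 0.0)
g(y_4) = b*y + (c1 - a1*y)*x1 + (c2 - a2*y)*x2 = 6*2.4 + 4.2*0.0 + 5.6*0.0 = 14.4 + 0.0 + 0.0 = 14.4


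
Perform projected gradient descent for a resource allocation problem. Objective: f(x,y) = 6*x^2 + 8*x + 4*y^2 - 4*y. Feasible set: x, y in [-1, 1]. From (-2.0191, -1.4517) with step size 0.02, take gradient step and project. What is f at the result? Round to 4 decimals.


Step 1: Compute gradient at (-2.0191, -1.4517).
grad_x = 2*6*-2.0191 + 8 = -16.2292
grad_y = 2*4*-1.4517 - 4 = -15.6136
Step 2: Gradient step.
x_raw = -2.0191 - 0.02*-16.2292 = -1.6945
y_raw = -1.4517 - 0.02*-15.6136 = -1.1394
Step 3: Project onto [-1, 1].
x_proj = clip(-1.6945) = -1.0
y_proj = clip(-1.1394) = -1.0
Step 4: Evaluate f.
f(-1.0, -1.0) = 6.0


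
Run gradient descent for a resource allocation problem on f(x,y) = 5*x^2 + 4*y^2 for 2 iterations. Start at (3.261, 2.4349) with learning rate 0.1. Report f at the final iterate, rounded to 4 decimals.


Gradient descent on f(x,y) = 5*x^2 + 4*y^2.
Starting point: (3.261, 2.4349), alpha = 0.1
Step 1: grad_x = 2*5*3.261 = 32.61, grad_y = 2*4*2.4349 = 19.4792
  x_1 = 3.261 - 0.1*32.61 = 0.0
  y_1 = 2.4349 - 0.1*19.4792 = 0.487
Step 2: grad_x = 2*5*0.0 = 0.0, grad_y = 2*4*0.487 = 3.8958
  x_2 = 0.0 - 0.1*0.0 = 0.0
  y_2 = 0.487 - 0.1*3.8958 = 0.0974
f(0.0, 0.0974) = 5*0.0^2 + 4*0.0974^2 = 0.0379
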